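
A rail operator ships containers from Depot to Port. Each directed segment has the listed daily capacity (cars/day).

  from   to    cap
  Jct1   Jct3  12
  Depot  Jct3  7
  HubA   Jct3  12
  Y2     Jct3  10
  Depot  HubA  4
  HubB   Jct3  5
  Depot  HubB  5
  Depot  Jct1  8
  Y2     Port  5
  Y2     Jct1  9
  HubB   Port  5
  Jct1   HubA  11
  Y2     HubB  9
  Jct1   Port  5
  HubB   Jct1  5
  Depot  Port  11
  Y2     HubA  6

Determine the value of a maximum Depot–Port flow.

Augment Depot→Port: bottleneck 11, flow now 11.
Augment Depot→HubB→Port: bottleneck 5, flow now 16.
Augment Depot→Jct1→Port: bottleneck 5, flow now 21.
No augmenting path remains; maximum flow = 21.
In the residual graph, reachable from Depot: {Depot, Jct1, HubA, Jct3}.
Min-cut edges: Depot→HubB (5), Depot→Port (11), Jct1→Port (5); capacity 5 + 11 + 5 = 21.
This cut is saturated, so no flow can exceed 21.

21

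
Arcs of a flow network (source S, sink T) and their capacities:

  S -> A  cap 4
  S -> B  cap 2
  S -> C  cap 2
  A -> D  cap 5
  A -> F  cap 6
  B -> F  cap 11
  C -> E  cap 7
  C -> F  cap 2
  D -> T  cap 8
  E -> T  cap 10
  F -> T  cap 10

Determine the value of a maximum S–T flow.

8

Augment S→A→D→T: bottleneck 4, flow now 4.
Augment S→B→F→T: bottleneck 2, flow now 6.
Augment S→C→E→T: bottleneck 2, flow now 8.
No augmenting path remains; maximum flow = 8.
In the residual graph, reachable from S: {S}.
Min-cut edges: S→A (4), S→B (2), S→C (2); capacity 4 + 2 + 2 = 8.
This cut is saturated, so no flow can exceed 8.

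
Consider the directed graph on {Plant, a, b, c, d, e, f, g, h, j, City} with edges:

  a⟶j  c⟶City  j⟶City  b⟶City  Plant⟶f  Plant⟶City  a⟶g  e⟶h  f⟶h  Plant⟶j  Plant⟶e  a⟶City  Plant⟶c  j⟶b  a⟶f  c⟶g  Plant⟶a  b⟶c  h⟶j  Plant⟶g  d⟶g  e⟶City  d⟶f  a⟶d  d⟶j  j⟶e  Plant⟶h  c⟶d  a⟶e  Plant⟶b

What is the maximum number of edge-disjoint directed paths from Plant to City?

6

Assign every edge capacity 1; by Menger, the answer equals the max flow.
Path Plant→City (+1); total 1.
Path Plant→a→City (+1); total 2.
Path Plant→b→City (+1); total 3.
Path Plant→c→City (+1); total 4.
Path Plant→e→City (+1); total 5.
Path Plant→j→City (+1); total 6.
No residual Plant→City path; max flow = 6.
Certifying cut of size 6: {Plant→City, Plant→a, b→City, c→City, e→City, j→City}.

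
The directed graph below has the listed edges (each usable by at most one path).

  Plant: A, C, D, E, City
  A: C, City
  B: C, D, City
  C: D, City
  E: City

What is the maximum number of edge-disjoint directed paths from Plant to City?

Assign every edge capacity 1; by Menger, the answer equals the max flow.
Path Plant→City (+1); total 1.
Path Plant→A→City (+1); total 2.
Path Plant→C→City (+1); total 3.
Path Plant→E→City (+1); total 4.
No residual Plant→City path; max flow = 4.
Certifying cut of size 4: {Plant→A, Plant→C, Plant→City, Plant→E}.

4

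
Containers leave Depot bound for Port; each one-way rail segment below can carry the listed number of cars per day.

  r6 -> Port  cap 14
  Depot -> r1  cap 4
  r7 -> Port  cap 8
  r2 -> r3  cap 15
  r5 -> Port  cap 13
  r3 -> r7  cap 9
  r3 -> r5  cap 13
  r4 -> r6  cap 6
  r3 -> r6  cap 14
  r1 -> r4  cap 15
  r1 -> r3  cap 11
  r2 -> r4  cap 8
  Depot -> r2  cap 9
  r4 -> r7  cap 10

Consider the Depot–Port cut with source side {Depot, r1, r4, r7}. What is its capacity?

34

Edges leaving {Depot, r1, r4, r7}: Depot→r2 (9), r1→r3 (11), r4→r6 (6), r7→Port (8).
Cut capacity = 9 + 11 + 6 + 8 = 34.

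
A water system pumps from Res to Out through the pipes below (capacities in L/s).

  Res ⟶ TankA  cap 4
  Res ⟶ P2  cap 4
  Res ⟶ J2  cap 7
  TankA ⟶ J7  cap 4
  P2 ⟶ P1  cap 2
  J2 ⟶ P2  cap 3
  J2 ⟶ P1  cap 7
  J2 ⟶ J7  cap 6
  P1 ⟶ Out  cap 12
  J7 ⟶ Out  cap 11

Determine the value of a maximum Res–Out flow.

Augment Res→TankA→J7→Out: bottleneck 4, flow now 4.
Augment Res→P2→P1→Out: bottleneck 2, flow now 6.
Augment Res→J2→P1→Out: bottleneck 7, flow now 13.
No augmenting path remains; maximum flow = 13.
In the residual graph, reachable from Res: {Res, P2}.
Min-cut edges: Res→TankA (4), Res→J2 (7), P2→P1 (2); capacity 4 + 7 + 2 = 13.
This cut is saturated, so no flow can exceed 13.

13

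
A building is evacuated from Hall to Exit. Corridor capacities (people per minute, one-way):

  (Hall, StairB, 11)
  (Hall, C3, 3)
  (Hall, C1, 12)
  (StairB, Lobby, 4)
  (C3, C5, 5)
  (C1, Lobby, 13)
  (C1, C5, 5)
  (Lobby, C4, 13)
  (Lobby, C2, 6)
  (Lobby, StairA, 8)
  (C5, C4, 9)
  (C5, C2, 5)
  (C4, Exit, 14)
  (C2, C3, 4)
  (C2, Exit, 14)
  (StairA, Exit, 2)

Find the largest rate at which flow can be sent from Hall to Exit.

Augment Hall→StairB→Lobby→C4→Exit: bottleneck 4, flow now 4.
Augment Hall→C3→C5→C4→Exit: bottleneck 3, flow now 7.
Augment Hall→C1→Lobby→C4→Exit: bottleneck 7, flow now 14.
Augment Hall→C1→Lobby→C2→Exit: bottleneck 5, flow now 19.
No augmenting path remains; maximum flow = 19.
In the residual graph, reachable from Hall: {Hall, StairB}.
Min-cut edges: Hall→C3 (3), Hall→C1 (12), StairB→Lobby (4); capacity 3 + 12 + 4 = 19.
This cut is saturated, so no flow can exceed 19.

19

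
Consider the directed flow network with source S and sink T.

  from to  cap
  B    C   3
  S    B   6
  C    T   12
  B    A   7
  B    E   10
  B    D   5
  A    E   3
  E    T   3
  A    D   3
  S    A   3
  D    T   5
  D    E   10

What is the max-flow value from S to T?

9

Augment S→A→D→T: bottleneck 3, flow now 3.
Augment S→B→C→T: bottleneck 3, flow now 6.
Augment S→B→D→T: bottleneck 2, flow now 8.
Augment S→B→E→T: bottleneck 1, flow now 9.
No augmenting path remains; maximum flow = 9.
In the residual graph, reachable from S: {S}.
Min-cut edges: S→A (3), S→B (6); capacity 3 + 6 = 9.
This cut is saturated, so no flow can exceed 9.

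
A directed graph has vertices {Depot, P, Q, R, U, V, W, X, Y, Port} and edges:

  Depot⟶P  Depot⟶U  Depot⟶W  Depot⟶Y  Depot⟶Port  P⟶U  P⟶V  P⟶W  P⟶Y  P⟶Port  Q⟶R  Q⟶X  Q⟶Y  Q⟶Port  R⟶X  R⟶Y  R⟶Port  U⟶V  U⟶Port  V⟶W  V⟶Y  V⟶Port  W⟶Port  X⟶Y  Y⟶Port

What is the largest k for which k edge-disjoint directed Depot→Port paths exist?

Assign every edge capacity 1; by Menger, the answer equals the max flow.
Path Depot→Port (+1); total 1.
Path Depot→P→Port (+1); total 2.
Path Depot→U→Port (+1); total 3.
Path Depot→W→Port (+1); total 4.
Path Depot→Y→Port (+1); total 5.
No residual Depot→Port path; max flow = 5.
Certifying cut of size 5: {Depot→P, Depot→Port, Depot→U, Depot→W, Depot→Y}.

5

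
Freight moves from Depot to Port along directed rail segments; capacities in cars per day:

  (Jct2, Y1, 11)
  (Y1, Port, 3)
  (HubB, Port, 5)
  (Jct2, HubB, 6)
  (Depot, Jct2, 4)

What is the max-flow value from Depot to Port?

4

Augment Depot→Jct2→Y1→Port: bottleneck 3, flow now 3.
Augment Depot→Jct2→HubB→Port: bottleneck 1, flow now 4.
No augmenting path remains; maximum flow = 4.
In the residual graph, reachable from Depot: {Depot}.
Min-cut edges: Depot→Jct2 (4); capacity 4 = 4.
This cut is saturated, so no flow can exceed 4.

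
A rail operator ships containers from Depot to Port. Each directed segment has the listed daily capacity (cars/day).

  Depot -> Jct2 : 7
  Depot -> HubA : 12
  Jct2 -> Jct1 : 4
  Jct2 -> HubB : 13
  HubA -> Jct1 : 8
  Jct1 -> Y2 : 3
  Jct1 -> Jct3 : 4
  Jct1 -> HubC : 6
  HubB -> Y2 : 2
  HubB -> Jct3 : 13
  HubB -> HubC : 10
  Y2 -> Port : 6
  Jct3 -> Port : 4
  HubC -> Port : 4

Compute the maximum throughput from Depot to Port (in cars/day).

13

Augment Depot→Jct2→Jct1→Y2→Port: bottleneck 3, flow now 3.
Augment Depot→Jct2→Jct1→Jct3→Port: bottleneck 1, flow now 4.
Augment Depot→Jct2→HubB→Y2→Port: bottleneck 2, flow now 6.
Augment Depot→Jct2→HubB→Jct3→Port: bottleneck 1, flow now 7.
Augment Depot→HubA→Jct1→Jct3→Port: bottleneck 2, flow now 9.
Augment Depot→HubA→Jct1→HubC→Port: bottleneck 4, flow now 13.
No augmenting path remains; maximum flow = 13.
In the residual graph, reachable from Depot: {Depot, Jct2, HubA, Jct1, HubB, Jct3, HubC}.
Min-cut edges: Jct1→Y2 (3), HubB→Y2 (2), Jct3→Port (4), HubC→Port (4); capacity 3 + 2 + 4 + 4 = 13.
This cut is saturated, so no flow can exceed 13.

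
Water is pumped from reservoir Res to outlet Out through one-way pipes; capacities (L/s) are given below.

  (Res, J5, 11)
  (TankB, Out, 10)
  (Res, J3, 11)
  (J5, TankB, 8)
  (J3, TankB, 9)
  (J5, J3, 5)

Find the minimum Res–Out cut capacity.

10

Augment Res→J5→TankB→Out: bottleneck 8, flow now 8.
Augment Res→J3→TankB→Out: bottleneck 2, flow now 10.
No augmenting path remains; maximum flow = 10.
By max-flow min-cut, the minimum cut capacity equals the max flow.
In the residual graph, reachable from Res: {Res, J5, J3, TankB}.
Min-cut edges: TankB→Out (10); capacity 10 = 10.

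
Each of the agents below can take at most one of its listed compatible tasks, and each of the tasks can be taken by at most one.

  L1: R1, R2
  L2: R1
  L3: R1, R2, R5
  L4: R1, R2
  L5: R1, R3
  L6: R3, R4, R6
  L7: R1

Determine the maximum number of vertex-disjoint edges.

Unit-capacity flow: source→left, listed edges, right→sink; max matching = max flow.
Augmenting path L1→R1 (+1); matched 1.
Augmenting path L3→R2 (+1); matched 2.
Augmenting path L5→R3 (+1); matched 3.
Augmenting path L6→R4 (+1); matched 4.
Augmenting path L4→R2→L3→R5 (+1); matched 5.
No augmenting path remains; maximum matching = 5.
König certificate: {L3, L5, L6, R1, R2} is a vertex cover of size 5 (every listed pair touches it), so no matching can be larger.

5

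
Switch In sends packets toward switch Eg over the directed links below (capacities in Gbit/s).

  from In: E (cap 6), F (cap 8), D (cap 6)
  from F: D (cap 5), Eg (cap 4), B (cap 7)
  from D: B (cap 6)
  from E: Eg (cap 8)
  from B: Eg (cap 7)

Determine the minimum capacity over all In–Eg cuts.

Augment In→F→Eg: bottleneck 4, flow now 4.
Augment In→E→Eg: bottleneck 6, flow now 10.
Augment In→F→B→Eg: bottleneck 4, flow now 14.
Augment In→D→B→Eg: bottleneck 3, flow now 17.
No augmenting path remains; maximum flow = 17.
By max-flow min-cut, the minimum cut capacity equals the max flow.
In the residual graph, reachable from In: {In, F, D, B}.
Min-cut edges: In→E (6), F→Eg (4), B→Eg (7); capacity 6 + 4 + 7 = 17.

17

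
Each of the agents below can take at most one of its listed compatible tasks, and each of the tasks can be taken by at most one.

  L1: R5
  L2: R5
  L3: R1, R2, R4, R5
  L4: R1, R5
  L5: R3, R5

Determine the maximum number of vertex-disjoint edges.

4

Unit-capacity flow: source→left, listed edges, right→sink; max matching = max flow.
Augmenting path L1→R5 (+1); matched 1.
Augmenting path L3→R1 (+1); matched 2.
Augmenting path L5→R3 (+1); matched 3.
Augmenting path L4→R1→L3→R2 (+1); matched 4.
No augmenting path remains; maximum matching = 4.
König certificate: {L3, L4, L5, R5} is a vertex cover of size 4 (every listed pair touches it), so no matching can be larger.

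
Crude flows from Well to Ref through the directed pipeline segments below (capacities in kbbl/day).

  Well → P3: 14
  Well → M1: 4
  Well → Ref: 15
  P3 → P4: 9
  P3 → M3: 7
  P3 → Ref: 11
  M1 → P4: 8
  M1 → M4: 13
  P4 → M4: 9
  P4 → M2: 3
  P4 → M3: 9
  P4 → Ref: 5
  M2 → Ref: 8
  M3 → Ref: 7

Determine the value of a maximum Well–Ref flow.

33

Augment Well→Ref: bottleneck 15, flow now 15.
Augment Well→P3→Ref: bottleneck 11, flow now 26.
Augment Well→P3→P4→Ref: bottleneck 3, flow now 29.
Augment Well→M1→P4→Ref: bottleneck 2, flow now 31.
Augment Well→M1→P4→M2→Ref: bottleneck 2, flow now 33.
No augmenting path remains; maximum flow = 33.
In the residual graph, reachable from Well: {Well}.
Min-cut edges: Well→P3 (14), Well→M1 (4), Well→Ref (15); capacity 14 + 4 + 15 = 33.
This cut is saturated, so no flow can exceed 33.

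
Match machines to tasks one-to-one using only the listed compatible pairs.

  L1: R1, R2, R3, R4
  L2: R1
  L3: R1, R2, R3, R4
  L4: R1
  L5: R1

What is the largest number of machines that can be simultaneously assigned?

Unit-capacity flow: source→left, listed edges, right→sink; max matching = max flow.
Augmenting path L1→R1 (+1); matched 1.
Augmenting path L3→R2 (+1); matched 2.
Augmenting path L2→R1→L1→R3 (+1); matched 3.
No augmenting path remains; maximum matching = 3.
König certificate: {L1, L3, R1} is a vertex cover of size 3 (every listed pair touches it), so no matching can be larger.

3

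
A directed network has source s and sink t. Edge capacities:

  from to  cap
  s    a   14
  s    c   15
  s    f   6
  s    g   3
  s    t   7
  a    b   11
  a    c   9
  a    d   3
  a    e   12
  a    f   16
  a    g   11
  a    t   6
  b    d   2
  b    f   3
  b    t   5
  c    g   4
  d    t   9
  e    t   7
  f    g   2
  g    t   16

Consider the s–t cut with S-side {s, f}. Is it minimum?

No — its capacity is 41, but the minimum cut has capacity 30.

Given cut capacity: 14 + 15 + 3 + 7 + 2 = 41.
Augment s→t: bottleneck 7, flow now 7.
Augment s→a→t: bottleneck 6, flow now 13.
Augment s→g→t: bottleneck 3, flow now 16.
Augment s→a→b→t: bottleneck 5, flow now 21.
Augment s→a→d→t: bottleneck 3, flow now 24.
Augment s→c→g→t: bottleneck 4, flow now 28.
Augment s→f→g→t: bottleneck 2, flow now 30.
No augmenting path remains; maximum flow = 30.
In the residual graph, reachable from s: {s, c, f}.
Min-cut edges: s→a (14), s→g (3), s→t (7), c→g (4), f→g (2); capacity 14 + 3 + 7 + 4 + 2 = 30.
Cut capacity 41 exceeds the max flow 30, so it is not minimum.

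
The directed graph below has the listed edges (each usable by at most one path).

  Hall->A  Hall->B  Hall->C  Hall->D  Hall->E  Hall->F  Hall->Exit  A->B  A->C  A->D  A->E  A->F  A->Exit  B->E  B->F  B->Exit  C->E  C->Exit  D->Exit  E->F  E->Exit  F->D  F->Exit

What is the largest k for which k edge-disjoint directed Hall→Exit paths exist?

7

Assign every edge capacity 1; by Menger, the answer equals the max flow.
Path Hall→Exit (+1); total 1.
Path Hall→A→Exit (+1); total 2.
Path Hall→B→Exit (+1); total 3.
Path Hall→C→Exit (+1); total 4.
Path Hall→D→Exit (+1); total 5.
Path Hall→E→Exit (+1); total 6.
Path Hall→F→Exit (+1); total 7.
No residual Hall→Exit path; max flow = 7.
Certifying cut of size 7: {Hall→A, Hall→B, Hall→C, Hall→D, Hall→E, Hall→Exit, Hall→F}.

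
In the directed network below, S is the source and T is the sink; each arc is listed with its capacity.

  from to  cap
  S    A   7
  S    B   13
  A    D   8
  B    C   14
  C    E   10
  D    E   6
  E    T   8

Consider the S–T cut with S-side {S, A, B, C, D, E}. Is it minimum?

Yes — it is a minimum cut (capacity 8).

Given cut capacity: 8 = 8.
Augment S→A→D→E→T: bottleneck 6, flow now 6.
Augment S→B→C→E→T: bottleneck 2, flow now 8.
No augmenting path remains; maximum flow = 8.
Cut capacity 8 equals the max flow, so it is a minimum cut.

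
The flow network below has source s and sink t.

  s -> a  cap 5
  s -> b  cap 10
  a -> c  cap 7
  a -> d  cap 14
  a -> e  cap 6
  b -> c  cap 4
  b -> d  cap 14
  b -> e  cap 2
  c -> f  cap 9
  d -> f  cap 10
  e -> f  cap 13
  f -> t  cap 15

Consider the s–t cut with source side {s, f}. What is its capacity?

30

Edges leaving {s, f}: s→a (5), s→b (10), f→t (15).
Cut capacity = 5 + 10 + 15 = 30.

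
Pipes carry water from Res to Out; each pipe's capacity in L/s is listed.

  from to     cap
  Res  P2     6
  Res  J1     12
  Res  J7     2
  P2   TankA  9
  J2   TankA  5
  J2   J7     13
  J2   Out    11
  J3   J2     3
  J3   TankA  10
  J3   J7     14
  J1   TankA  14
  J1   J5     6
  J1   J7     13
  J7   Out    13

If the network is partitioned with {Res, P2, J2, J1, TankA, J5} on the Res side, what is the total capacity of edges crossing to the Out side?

39

Edges leaving {Res, P2, J2, J1, TankA, J5}: Res→J7 (2), J2→J7 (13), J2→Out (11), J1→J7 (13).
Cut capacity = 2 + 13 + 11 + 13 = 39.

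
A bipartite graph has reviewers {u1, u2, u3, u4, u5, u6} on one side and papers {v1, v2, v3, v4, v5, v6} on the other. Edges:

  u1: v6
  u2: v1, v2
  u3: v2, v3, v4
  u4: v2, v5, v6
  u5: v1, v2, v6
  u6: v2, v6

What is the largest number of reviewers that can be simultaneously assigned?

Unit-capacity flow: source→left, listed edges, right→sink; max matching = max flow.
Augmenting path u1→v6 (+1); matched 1.
Augmenting path u2→v1 (+1); matched 2.
Augmenting path u3→v2 (+1); matched 3.
Augmenting path u4→v5 (+1); matched 4.
Augmenting path u5→v2→u3→v3 (+1); matched 5.
No augmenting path remains; maximum matching = 5.
König certificate: {u3, u4, v1, v2, v6} is a vertex cover of size 5 (every listed pair touches it), so no matching can be larger.

5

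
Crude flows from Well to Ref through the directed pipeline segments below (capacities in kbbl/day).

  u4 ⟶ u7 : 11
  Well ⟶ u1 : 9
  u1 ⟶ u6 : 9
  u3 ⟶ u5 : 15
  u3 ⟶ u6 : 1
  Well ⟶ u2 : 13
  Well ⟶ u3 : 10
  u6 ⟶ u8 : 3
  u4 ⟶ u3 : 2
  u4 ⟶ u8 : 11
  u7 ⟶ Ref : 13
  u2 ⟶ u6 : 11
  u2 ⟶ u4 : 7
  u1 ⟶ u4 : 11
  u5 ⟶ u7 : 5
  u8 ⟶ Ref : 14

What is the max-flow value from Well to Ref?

24

Augment Well→u1→u4→u7→Ref: bottleneck 9, flow now 9.
Augment Well→u2→u4→u7→Ref: bottleneck 2, flow now 11.
Augment Well→u2→u4→u8→Ref: bottleneck 5, flow now 16.
Augment Well→u2→u6→u8→Ref: bottleneck 3, flow now 19.
Augment Well→u3→u5→u7→Ref: bottleneck 2, flow now 21.
Augment Well→u3→u5→u7→u4→u8→Ref: bottleneck 3, flow now 24. (uses reverse residual edge)
No augmenting path remains; maximum flow = 24.
In the residual graph, reachable from Well: {Well, u2, u3, u5, u6}.
Min-cut edges: Well→u1 (9), u2→u4 (7), u5→u7 (5), u6→u8 (3); capacity 9 + 7 + 5 + 3 = 24.
This cut is saturated, so no flow can exceed 24.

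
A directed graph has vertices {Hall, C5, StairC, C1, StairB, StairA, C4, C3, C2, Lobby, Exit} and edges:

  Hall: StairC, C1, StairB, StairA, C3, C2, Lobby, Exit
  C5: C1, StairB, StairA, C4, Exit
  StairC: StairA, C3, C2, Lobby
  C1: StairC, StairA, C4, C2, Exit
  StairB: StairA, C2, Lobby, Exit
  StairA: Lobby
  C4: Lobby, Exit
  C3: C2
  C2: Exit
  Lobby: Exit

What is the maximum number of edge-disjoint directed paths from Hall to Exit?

5

Assign every edge capacity 1; by Menger, the answer equals the max flow.
Path Hall→Exit (+1); total 1.
Path Hall→C1→Exit (+1); total 2.
Path Hall→StairB→Exit (+1); total 3.
Path Hall→C2→Exit (+1); total 4.
Path Hall→Lobby→Exit (+1); total 5.
No residual Hall→Exit path; max flow = 5.
Certifying cut of size 5: {C2→Exit, Hall→C1, Hall→Exit, Hall→StairB, Lobby→Exit}.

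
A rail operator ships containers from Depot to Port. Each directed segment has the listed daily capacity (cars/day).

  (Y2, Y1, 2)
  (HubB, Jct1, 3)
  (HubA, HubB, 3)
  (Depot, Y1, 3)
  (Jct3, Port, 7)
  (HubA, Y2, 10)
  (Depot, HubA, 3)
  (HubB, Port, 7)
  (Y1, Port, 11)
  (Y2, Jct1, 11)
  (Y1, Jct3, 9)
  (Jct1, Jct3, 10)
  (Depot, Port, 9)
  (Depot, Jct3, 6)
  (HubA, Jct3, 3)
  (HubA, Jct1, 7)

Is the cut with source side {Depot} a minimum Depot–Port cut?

Given cut capacity: 3 + 3 + 6 + 9 = 21.
Augment Depot→Port: bottleneck 9, flow now 9.
Augment Depot→Y1→Port: bottleneck 3, flow now 12.
Augment Depot→Jct3→Port: bottleneck 6, flow now 18.
Augment Depot→HubA→HubB→Port: bottleneck 3, flow now 21.
No augmenting path remains; maximum flow = 21.
Cut capacity 21 equals the max flow, so it is a minimum cut.

Yes — it is a minimum cut (capacity 21).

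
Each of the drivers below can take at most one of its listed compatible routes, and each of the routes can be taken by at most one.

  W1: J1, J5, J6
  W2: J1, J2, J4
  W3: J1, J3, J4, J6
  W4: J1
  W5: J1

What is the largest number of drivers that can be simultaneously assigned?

4

Unit-capacity flow: source→left, listed edges, right→sink; max matching = max flow.
Augmenting path W1→J1 (+1); matched 1.
Augmenting path W2→J2 (+1); matched 2.
Augmenting path W3→J3 (+1); matched 3.
Augmenting path W4→J1→W1→J5 (+1); matched 4.
No augmenting path remains; maximum matching = 4.
König certificate: {W1, W2, W3, J1} is a vertex cover of size 4 (every listed pair touches it), so no matching can be larger.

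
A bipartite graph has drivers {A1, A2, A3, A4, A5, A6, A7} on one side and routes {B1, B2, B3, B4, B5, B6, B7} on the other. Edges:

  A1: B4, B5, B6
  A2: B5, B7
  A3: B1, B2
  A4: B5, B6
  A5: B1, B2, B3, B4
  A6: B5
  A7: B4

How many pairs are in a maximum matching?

Unit-capacity flow: source→left, listed edges, right→sink; max matching = max flow.
Augmenting path A1→B4 (+1); matched 1.
Augmenting path A2→B5 (+1); matched 2.
Augmenting path A3→B1 (+1); matched 3.
Augmenting path A4→B6 (+1); matched 4.
Augmenting path A5→B2 (+1); matched 5.
Augmenting path A6→B5→A2→B7 (+1); matched 6.
No augmenting path remains; maximum matching = 6.
König certificate: {A2, A3, A5, B4, B5, B6} is a vertex cover of size 6 (every listed pair touches it), so no matching can be larger.

6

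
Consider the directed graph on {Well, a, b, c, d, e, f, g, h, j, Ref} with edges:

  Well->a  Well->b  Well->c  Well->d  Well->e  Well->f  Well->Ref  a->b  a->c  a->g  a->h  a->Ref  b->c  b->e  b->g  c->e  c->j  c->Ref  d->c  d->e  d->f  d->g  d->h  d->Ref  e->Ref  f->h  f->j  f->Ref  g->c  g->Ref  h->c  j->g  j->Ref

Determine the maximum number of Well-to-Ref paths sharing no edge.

7

Assign every edge capacity 1; by Menger, the answer equals the max flow.
Path Well→Ref (+1); total 1.
Path Well→a→Ref (+1); total 2.
Path Well→c→Ref (+1); total 3.
Path Well→d→Ref (+1); total 4.
Path Well→e→Ref (+1); total 5.
Path Well→f→Ref (+1); total 6.
Path Well→b→g→Ref (+1); total 7.
No residual Well→Ref path; max flow = 7.
Certifying cut of size 7: {Well→Ref, Well→a, Well→b, Well→c, Well→d, Well→e, Well→f}.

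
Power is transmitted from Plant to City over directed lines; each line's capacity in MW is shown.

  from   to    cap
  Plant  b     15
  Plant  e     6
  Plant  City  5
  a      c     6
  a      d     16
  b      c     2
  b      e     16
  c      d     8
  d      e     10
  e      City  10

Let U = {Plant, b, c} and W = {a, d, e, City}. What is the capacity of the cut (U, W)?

Edges leaving {Plant, b, c}: Plant→e (6), Plant→City (5), b→e (16), c→d (8).
Cut capacity = 6 + 5 + 16 + 8 = 35.

35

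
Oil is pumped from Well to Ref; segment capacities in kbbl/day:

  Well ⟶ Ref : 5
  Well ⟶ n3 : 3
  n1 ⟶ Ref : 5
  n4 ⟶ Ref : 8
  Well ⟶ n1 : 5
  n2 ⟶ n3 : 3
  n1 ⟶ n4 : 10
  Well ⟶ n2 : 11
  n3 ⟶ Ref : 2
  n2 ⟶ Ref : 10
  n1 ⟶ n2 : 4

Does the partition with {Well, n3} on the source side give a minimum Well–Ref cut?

No — its capacity is 23, but the minimum cut has capacity 22.

Given cut capacity: 5 + 11 + 5 + 2 = 23.
Augment Well→Ref: bottleneck 5, flow now 5.
Augment Well→n1→Ref: bottleneck 5, flow now 10.
Augment Well→n2→Ref: bottleneck 10, flow now 20.
Augment Well→n3→Ref: bottleneck 2, flow now 22.
No augmenting path remains; maximum flow = 22.
In the residual graph, reachable from Well: {Well, n2, n3}.
Min-cut edges: Well→n1 (5), Well→Ref (5), n2→Ref (10), n3→Ref (2); capacity 5 + 5 + 10 + 2 = 22.
Cut capacity 23 exceeds the max flow 22, so it is not minimum.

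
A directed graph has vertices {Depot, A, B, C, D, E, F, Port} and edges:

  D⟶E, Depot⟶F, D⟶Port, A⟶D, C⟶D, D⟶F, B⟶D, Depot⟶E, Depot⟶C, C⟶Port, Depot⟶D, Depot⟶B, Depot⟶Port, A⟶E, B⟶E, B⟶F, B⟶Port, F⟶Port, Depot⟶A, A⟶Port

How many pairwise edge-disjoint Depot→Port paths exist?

6

Assign every edge capacity 1; by Menger, the answer equals the max flow.
Path Depot→Port (+1); total 1.
Path Depot→A→Port (+1); total 2.
Path Depot→B→Port (+1); total 3.
Path Depot→C→Port (+1); total 4.
Path Depot→D→Port (+1); total 5.
Path Depot→F→Port (+1); total 6.
No residual Depot→Port path; max flow = 6.
Certifying cut of size 6: {Depot→A, Depot→B, Depot→C, Depot→D, Depot→F, Depot→Port}.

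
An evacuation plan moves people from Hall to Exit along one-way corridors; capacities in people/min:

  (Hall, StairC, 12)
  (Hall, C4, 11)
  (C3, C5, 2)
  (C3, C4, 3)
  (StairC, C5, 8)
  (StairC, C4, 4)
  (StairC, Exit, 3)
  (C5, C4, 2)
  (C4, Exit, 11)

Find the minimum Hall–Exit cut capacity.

14

Augment Hall→StairC→Exit: bottleneck 3, flow now 3.
Augment Hall→C4→Exit: bottleneck 11, flow now 14.
No augmenting path remains; maximum flow = 14.
By max-flow min-cut, the minimum cut capacity equals the max flow.
In the residual graph, reachable from Hall: {Hall, StairC, C5, C4}.
Min-cut edges: StairC→Exit (3), C4→Exit (11); capacity 3 + 11 = 14.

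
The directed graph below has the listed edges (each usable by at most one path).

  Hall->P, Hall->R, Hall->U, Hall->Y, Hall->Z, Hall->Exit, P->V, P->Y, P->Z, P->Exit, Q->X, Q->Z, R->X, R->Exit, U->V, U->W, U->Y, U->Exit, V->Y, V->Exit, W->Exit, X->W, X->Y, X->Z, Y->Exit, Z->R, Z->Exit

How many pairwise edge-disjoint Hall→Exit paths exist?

6

Assign every edge capacity 1; by Menger, the answer equals the max flow.
Path Hall→Exit (+1); total 1.
Path Hall→P→Exit (+1); total 2.
Path Hall→R→Exit (+1); total 3.
Path Hall→U→Exit (+1); total 4.
Path Hall→Y→Exit (+1); total 5.
Path Hall→Z→Exit (+1); total 6.
No residual Hall→Exit path; max flow = 6.
Certifying cut of size 6: {Hall→Exit, Hall→P, Hall→R, Hall→U, Hall→Y, Hall→Z}.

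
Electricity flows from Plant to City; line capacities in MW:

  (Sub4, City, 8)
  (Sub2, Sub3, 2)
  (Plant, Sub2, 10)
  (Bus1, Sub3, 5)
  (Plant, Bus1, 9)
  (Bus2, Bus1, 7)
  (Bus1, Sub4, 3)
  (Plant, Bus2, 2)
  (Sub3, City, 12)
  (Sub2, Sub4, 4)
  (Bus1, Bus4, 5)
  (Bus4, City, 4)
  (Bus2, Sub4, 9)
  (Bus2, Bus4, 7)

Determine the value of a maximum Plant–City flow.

Augment Plant→Bus2→Bus4→City: bottleneck 2, flow now 2.
Augment Plant→Sub2→Sub4→City: bottleneck 4, flow now 6.
Augment Plant→Sub2→Sub3→City: bottleneck 2, flow now 8.
Augment Plant→Bus1→Bus4→City: bottleneck 2, flow now 10.
Augment Plant→Bus1→Sub4→City: bottleneck 3, flow now 13.
Augment Plant→Bus1→Sub3→City: bottleneck 4, flow now 17.
No augmenting path remains; maximum flow = 17.
In the residual graph, reachable from Plant: {Plant, Sub2}.
Min-cut edges: Plant→Bus2 (2), Plant→Bus1 (9), Sub2→Sub4 (4), Sub2→Sub3 (2); capacity 2 + 9 + 4 + 2 = 17.
This cut is saturated, so no flow can exceed 17.

17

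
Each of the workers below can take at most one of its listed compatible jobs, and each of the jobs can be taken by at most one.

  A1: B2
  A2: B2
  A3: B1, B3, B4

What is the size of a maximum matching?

2

Unit-capacity flow: source→left, listed edges, right→sink; max matching = max flow.
Augmenting path A1→B2 (+1); matched 1.
Augmenting path A3→B1 (+1); matched 2.
No augmenting path remains; maximum matching = 2.
König certificate: {A3, B2} is a vertex cover of size 2 (every listed pair touches it), so no matching can be larger.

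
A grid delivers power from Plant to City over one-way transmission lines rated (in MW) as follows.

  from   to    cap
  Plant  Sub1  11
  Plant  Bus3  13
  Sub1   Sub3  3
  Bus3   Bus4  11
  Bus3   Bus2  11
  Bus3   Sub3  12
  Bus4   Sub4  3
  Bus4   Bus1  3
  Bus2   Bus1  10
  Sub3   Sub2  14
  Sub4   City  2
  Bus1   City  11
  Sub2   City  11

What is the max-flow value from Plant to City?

16

Augment Plant→Sub1→Sub3→Sub2→City: bottleneck 3, flow now 3.
Augment Plant→Bus3→Bus4→Sub4→City: bottleneck 2, flow now 5.
Augment Plant→Bus3→Bus4→Bus1→City: bottleneck 3, flow now 8.
Augment Plant→Bus3→Bus2→Bus1→City: bottleneck 8, flow now 16.
No augmenting path remains; maximum flow = 16.
In the residual graph, reachable from Plant: {Plant, Sub1}.
Min-cut edges: Plant→Bus3 (13), Sub1→Sub3 (3); capacity 13 + 3 = 16.
This cut is saturated, so no flow can exceed 16.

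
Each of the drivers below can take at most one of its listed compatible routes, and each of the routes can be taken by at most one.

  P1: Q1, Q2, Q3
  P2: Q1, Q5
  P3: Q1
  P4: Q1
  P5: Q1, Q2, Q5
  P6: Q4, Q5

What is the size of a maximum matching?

Unit-capacity flow: source→left, listed edges, right→sink; max matching = max flow.
Augmenting path P1→Q1 (+1); matched 1.
Augmenting path P2→Q5 (+1); matched 2.
Augmenting path P5→Q2 (+1); matched 3.
Augmenting path P6→Q4 (+1); matched 4.
Augmenting path P3→Q1→P1→Q3 (+1); matched 5.
No augmenting path remains; maximum matching = 5.
König certificate: {P1, P2, P5, P6, Q1} is a vertex cover of size 5 (every listed pair touches it), so no matching can be larger.

5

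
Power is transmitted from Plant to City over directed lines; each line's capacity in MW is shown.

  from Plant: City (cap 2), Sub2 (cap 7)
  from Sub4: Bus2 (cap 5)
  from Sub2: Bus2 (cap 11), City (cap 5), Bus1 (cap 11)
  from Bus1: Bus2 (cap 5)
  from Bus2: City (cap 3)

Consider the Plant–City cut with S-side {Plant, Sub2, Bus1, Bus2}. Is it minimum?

No — its capacity is 10, but the minimum cut has capacity 9.

Given cut capacity: 2 + 5 + 3 = 10.
Augment Plant→City: bottleneck 2, flow now 2.
Augment Plant→Sub2→City: bottleneck 5, flow now 7.
Augment Plant→Sub2→Bus2→City: bottleneck 2, flow now 9.
No augmenting path remains; maximum flow = 9.
In the residual graph, reachable from Plant: {Plant}.
Min-cut edges: Plant→Sub2 (7), Plant→City (2); capacity 7 + 2 = 9.
Cut capacity 10 exceeds the max flow 9, so it is not minimum.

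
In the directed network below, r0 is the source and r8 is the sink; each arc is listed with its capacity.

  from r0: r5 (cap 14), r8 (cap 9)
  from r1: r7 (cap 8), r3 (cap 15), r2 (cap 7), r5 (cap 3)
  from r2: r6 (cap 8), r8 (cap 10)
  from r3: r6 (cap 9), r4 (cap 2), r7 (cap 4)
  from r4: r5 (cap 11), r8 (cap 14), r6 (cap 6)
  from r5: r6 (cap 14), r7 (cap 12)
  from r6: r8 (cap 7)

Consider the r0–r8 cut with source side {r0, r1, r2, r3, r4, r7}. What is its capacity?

84

Edges leaving {r0, r1, r2, r3, r4, r7}: r0→r5 (14), r0→r8 (9), r1→r5 (3), r2→r6 (8), r2→r8 (10), r3→r6 (9), r4→r5 (11), r4→r6 (6), r4→r8 (14).
Cut capacity = 14 + 9 + 3 + 8 + 10 + 9 + 11 + 6 + 14 = 84.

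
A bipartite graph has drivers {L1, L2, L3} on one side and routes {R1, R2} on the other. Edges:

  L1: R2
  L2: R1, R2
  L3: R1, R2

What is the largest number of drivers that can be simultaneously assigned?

2

Unit-capacity flow: source→left, listed edges, right→sink; max matching = max flow.
Augmenting path L1→R2 (+1); matched 1.
Augmenting path L2→R1 (+1); matched 2.
No augmenting path remains; maximum matching = 2.
König certificate: {R1, R2} is a vertex cover of size 2 (every listed pair touches it), so no matching can be larger.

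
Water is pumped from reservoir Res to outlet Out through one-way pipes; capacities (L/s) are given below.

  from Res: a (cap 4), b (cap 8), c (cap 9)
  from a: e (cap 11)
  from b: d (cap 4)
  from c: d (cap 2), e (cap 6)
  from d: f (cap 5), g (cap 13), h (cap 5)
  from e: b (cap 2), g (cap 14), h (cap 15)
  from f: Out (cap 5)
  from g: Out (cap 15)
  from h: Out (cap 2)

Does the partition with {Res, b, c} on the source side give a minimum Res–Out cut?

Given cut capacity: 4 + 4 + 2 + 6 = 16.
Augment Res→a→e→g→Out: bottleneck 4, flow now 4.
Augment Res→b→d→f→Out: bottleneck 4, flow now 8.
Augment Res→c→d→f→Out: bottleneck 1, flow now 9.
Augment Res→c→d→g→Out: bottleneck 1, flow now 10.
Augment Res→c→e→g→Out: bottleneck 6, flow now 16.
No augmenting path remains; maximum flow = 16.
Cut capacity 16 equals the max flow, so it is a minimum cut.

Yes — it is a minimum cut (capacity 16).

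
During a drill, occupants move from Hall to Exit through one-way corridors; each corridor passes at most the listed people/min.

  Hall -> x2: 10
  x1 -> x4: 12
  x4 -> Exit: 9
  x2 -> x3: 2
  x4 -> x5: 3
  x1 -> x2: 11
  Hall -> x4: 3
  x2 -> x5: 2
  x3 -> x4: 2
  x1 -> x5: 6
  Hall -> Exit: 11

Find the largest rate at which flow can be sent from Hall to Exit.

Augment Hall→Exit: bottleneck 11, flow now 11.
Augment Hall→x4→Exit: bottleneck 3, flow now 14.
Augment Hall→x2→x3→x4→Exit: bottleneck 2, flow now 16.
No augmenting path remains; maximum flow = 16.
In the residual graph, reachable from Hall: {Hall, x2, x5}.
Min-cut edges: Hall→x4 (3), Hall→Exit (11), x2→x3 (2); capacity 3 + 11 + 2 = 16.
This cut is saturated, so no flow can exceed 16.

16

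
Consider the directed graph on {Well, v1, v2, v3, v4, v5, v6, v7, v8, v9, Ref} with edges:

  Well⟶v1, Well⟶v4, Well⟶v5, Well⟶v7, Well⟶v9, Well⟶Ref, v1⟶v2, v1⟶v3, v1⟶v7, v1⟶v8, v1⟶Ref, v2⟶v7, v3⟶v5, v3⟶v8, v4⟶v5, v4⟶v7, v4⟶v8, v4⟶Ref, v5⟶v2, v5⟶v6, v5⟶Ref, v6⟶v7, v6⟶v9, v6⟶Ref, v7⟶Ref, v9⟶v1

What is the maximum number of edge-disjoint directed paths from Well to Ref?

6

Assign every edge capacity 1; by Menger, the answer equals the max flow.
Path Well→Ref (+1); total 1.
Path Well→v1→Ref (+1); total 2.
Path Well→v4→Ref (+1); total 3.
Path Well→v5→Ref (+1); total 4.
Path Well→v7→Ref (+1); total 5.
Path Well→v9→v1→v3→v5→v6→Ref (+1); total 6.
No residual Well→Ref path; max flow = 6.
Certifying cut of size 6: {Well→Ref, Well→v1, Well→v4, Well→v5, Well→v7, Well→v9}.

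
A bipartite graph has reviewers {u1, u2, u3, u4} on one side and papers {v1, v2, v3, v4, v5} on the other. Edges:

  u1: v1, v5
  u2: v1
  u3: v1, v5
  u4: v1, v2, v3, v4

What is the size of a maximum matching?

3

Unit-capacity flow: source→left, listed edges, right→sink; max matching = max flow.
Augmenting path u1→v1 (+1); matched 1.
Augmenting path u3→v5 (+1); matched 2.
Augmenting path u4→v2 (+1); matched 3.
No augmenting path remains; maximum matching = 3.
König certificate: {u4, v1, v5} is a vertex cover of size 3 (every listed pair touches it), so no matching can be larger.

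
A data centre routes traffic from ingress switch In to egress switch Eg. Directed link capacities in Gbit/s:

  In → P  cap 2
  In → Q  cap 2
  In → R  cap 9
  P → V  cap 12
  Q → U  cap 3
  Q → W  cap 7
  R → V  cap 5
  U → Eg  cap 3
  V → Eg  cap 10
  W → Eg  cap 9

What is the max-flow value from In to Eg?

Augment In→P→V→Eg: bottleneck 2, flow now 2.
Augment In→Q→U→Eg: bottleneck 2, flow now 4.
Augment In→R→V→Eg: bottleneck 5, flow now 9.
No augmenting path remains; maximum flow = 9.
In the residual graph, reachable from In: {In, R}.
Min-cut edges: In→P (2), In→Q (2), R→V (5); capacity 2 + 2 + 5 = 9.
This cut is saturated, so no flow can exceed 9.

9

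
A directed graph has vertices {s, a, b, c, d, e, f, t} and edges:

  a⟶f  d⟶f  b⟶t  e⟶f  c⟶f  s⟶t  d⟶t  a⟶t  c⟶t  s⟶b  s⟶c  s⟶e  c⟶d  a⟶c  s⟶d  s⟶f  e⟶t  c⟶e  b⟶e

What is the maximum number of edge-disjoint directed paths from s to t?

5

Assign every edge capacity 1; by Menger, the answer equals the max flow.
Path s→t (+1); total 1.
Path s→b→t (+1); total 2.
Path s→c→t (+1); total 3.
Path s→d→t (+1); total 4.
Path s→e→t (+1); total 5.
No residual s→t path; max flow = 5.
Certifying cut of size 5: {s→b, s→c, s→d, s→e, s→t}.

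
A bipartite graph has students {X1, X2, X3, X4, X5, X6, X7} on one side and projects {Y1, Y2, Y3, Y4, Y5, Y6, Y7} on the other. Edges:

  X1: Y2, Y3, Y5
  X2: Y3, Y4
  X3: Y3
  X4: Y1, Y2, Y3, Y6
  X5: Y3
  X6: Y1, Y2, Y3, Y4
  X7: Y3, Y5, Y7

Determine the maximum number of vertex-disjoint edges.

6

Unit-capacity flow: source→left, listed edges, right→sink; max matching = max flow.
Augmenting path X1→Y2 (+1); matched 1.
Augmenting path X2→Y3 (+1); matched 2.
Augmenting path X4→Y1 (+1); matched 3.
Augmenting path X6→Y4 (+1); matched 4.
Augmenting path X7→Y5 (+1); matched 5.
Augmenting path X3→Y3→X2→Y4→X6→Y1→X4→Y6 (+1); matched 6.
No augmenting path remains; maximum matching = 6.
König certificate: {X1, X2, X4, X6, X7, Y3} is a vertex cover of size 6 (every listed pair touches it), so no matching can be larger.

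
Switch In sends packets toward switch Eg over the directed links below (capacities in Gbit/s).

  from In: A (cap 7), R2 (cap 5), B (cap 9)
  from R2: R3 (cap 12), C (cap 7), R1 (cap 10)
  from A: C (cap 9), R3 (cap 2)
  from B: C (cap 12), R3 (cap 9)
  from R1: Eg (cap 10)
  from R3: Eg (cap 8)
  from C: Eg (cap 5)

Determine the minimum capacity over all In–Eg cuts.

18

Augment In→R2→R1→Eg: bottleneck 5, flow now 5.
Augment In→A→R3→Eg: bottleneck 2, flow now 7.
Augment In→A→C→Eg: bottleneck 5, flow now 12.
Augment In→B→R3→Eg: bottleneck 6, flow now 18.
No augmenting path remains; maximum flow = 18.
By max-flow min-cut, the minimum cut capacity equals the max flow.
In the residual graph, reachable from In: {In, A, B, R3, C}.
Min-cut edges: In→R2 (5), R3→Eg (8), C→Eg (5); capacity 5 + 8 + 5 = 18.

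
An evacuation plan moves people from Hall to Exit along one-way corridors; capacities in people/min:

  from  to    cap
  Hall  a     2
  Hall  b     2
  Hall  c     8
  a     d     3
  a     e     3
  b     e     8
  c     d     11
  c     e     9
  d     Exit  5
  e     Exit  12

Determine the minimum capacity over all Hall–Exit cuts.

Augment Hall→a→d→Exit: bottleneck 2, flow now 2.
Augment Hall→b→e→Exit: bottleneck 2, flow now 4.
Augment Hall→c→d→Exit: bottleneck 3, flow now 7.
Augment Hall→c→e→Exit: bottleneck 5, flow now 12.
No augmenting path remains; maximum flow = 12.
By max-flow min-cut, the minimum cut capacity equals the max flow.
In the residual graph, reachable from Hall: {Hall}.
Min-cut edges: Hall→a (2), Hall→b (2), Hall→c (8); capacity 2 + 2 + 8 = 12.

12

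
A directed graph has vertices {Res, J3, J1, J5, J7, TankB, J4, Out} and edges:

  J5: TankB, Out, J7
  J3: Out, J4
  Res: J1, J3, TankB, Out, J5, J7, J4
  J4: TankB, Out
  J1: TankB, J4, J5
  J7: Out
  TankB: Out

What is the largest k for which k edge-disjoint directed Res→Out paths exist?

Assign every edge capacity 1; by Menger, the answer equals the max flow.
Path Res→Out (+1); total 1.
Path Res→J3→Out (+1); total 2.
Path Res→J5→Out (+1); total 3.
Path Res→J7→Out (+1); total 4.
Path Res→TankB→Out (+1); total 5.
Path Res→J4→Out (+1); total 6.
No residual Res→Out path; max flow = 6.
Certifying cut of size 6: {J4→Out, J5→Out, J7→Out, Res→J3, Res→Out, TankB→Out}.

6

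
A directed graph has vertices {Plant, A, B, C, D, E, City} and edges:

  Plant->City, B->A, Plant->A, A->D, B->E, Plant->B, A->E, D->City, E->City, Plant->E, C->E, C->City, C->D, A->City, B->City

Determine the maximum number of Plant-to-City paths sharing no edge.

Assign every edge capacity 1; by Menger, the answer equals the max flow.
Path Plant→City (+1); total 1.
Path Plant→A→City (+1); total 2.
Path Plant→B→City (+1); total 3.
Path Plant→E→City (+1); total 4.
No residual Plant→City path; max flow = 4.
Certifying cut of size 4: {Plant→A, Plant→B, Plant→City, Plant→E}.

4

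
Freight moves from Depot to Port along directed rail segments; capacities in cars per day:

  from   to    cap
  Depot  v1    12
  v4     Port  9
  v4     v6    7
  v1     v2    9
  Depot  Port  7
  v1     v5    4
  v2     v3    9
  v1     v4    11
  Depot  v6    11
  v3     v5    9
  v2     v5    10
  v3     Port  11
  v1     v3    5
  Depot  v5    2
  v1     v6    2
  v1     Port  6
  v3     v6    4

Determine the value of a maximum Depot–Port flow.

19

Augment Depot→Port: bottleneck 7, flow now 7.
Augment Depot→v1→Port: bottleneck 6, flow now 13.
Augment Depot→v1→v3→Port: bottleneck 5, flow now 18.
Augment Depot→v1→v4→Port: bottleneck 1, flow now 19.
No augmenting path remains; maximum flow = 19.
In the residual graph, reachable from Depot: {Depot, v5, v6}.
Min-cut edges: Depot→v1 (12), Depot→Port (7); capacity 12 + 7 = 19.
This cut is saturated, so no flow can exceed 19.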